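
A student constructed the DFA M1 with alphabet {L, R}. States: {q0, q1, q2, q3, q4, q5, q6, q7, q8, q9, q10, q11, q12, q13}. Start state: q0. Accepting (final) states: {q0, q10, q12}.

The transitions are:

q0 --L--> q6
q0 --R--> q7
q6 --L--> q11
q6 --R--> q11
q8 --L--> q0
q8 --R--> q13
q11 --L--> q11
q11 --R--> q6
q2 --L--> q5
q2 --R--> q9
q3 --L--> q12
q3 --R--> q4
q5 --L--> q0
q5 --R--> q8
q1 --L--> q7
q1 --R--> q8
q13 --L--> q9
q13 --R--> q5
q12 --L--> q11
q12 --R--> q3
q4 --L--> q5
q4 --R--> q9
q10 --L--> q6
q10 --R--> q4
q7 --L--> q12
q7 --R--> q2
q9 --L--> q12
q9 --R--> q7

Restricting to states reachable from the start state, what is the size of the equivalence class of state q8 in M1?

3

Reachable states from the start: {q0,q2,q3,q4,q5,q6,q7,q8,q9,q11,q12,q13}. Unreachable: {q1,q10} — drop them.
Start with accepting vs non-accepting: {q0,q12} | {q2,q3,q4,q5,q6,q7,q8,q9,q11,q13}.
Split {q2,q3,q4,q5,q6,q7,q8,q9,q11,q13} by δ(·,L) → {q2,q4,q6,q11,q13} and {q3,q5,q7,q8,q9}.
On input L, block {q2,q4,q6,q11,q13} splits into {q2,q4,q13} and {q6,q11}.
Split {q3,q5,q7,q8,q9} by δ(·,R) → {q3,q7,q8} and {q5,q9}.
The partition is now stable with 5 blocks: {q0,q12} | {q2,q4,q13} | {q3,q7,q8} | {q6,q11} | {q5,q9}.
State q8 belongs to the block {q3,q7,q8}, which has 3 states.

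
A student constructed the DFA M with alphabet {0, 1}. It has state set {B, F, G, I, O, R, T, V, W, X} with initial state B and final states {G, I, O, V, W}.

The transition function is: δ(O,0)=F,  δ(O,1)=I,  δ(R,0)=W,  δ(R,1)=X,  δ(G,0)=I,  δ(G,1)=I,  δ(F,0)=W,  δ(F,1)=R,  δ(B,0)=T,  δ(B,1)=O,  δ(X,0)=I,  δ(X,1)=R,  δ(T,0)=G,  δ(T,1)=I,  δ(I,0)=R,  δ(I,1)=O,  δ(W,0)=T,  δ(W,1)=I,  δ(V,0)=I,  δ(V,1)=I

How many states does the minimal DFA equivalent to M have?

States {V} cannot be reached from the start state, so discard them.
Start with accepting vs non-accepting: {G,I,O,W} | {B,F,R,T,X}.
Refine {G,I,O,W} on symbol 0: members go to different blocks, giving {I,O,W} and {G}.
Split {B,F,R,T,X} by δ(·,0) → {F,R,X} and {B} and {T}.
Refine {I,O,W} on symbol 0: members go to different blocks, giving {I,O} and {W}.
On input 0, block {F,R,X} splits into {F,R} and {X}.
Refine {F,R} on symbol 1: members go to different blocks, giving {F} and {R}.
On input 0, block {I,O} splits into {I} and {O}.
The partition is now stable with 9 blocks: {I} | {F} | {G} | {B} | {T} | {W} | {X} | {R} | {O}.

9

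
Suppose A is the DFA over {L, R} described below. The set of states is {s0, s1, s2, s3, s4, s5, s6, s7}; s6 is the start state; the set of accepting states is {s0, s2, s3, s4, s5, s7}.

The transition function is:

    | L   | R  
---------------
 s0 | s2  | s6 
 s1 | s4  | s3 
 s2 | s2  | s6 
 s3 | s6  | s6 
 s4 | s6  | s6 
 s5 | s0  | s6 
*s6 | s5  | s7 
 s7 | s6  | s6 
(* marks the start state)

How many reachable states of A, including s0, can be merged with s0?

States {s1,s3,s4} cannot be reached from the start state, so discard them.
Start with accepting vs non-accepting: {s0,s2,s5,s7} | {s6}.
Refine {s0,s2,s5,s7} on symbol L: members go to different blocks, giving {s0,s2,s5} and {s7}.
Stable partition: {s0,s2,s5} | {s6} | {s7} — 3 equivalence classes.
State s0 belongs to the block {s0,s2,s5}, which has 3 states.

3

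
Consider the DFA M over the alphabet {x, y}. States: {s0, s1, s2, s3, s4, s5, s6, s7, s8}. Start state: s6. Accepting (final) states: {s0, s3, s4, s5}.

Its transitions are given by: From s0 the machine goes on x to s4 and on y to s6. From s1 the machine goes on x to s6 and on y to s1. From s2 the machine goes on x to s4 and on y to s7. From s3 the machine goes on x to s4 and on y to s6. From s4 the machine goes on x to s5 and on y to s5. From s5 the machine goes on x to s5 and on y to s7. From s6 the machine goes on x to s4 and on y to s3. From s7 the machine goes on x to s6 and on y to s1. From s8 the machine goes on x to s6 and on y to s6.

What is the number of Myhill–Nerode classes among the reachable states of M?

Reachable states from the start: {s1,s3,s4,s5,s6,s7}. Unreachable: {s0,s2,s8} — drop them.
Initial partition by acceptance: {s3,s4,s5} | {s1,s6,s7}.
Refine {s3,s4,s5} on symbol y: members go to different blocks, giving {s3,s5} and {s4}.
Split {s3,s5} by δ(·,x) → {s3} and {s5}.
Split {s1,s6,s7} by δ(·,x) → {s1,s7} and {s6}.
Stable partition: {s3} | {s1,s7} | {s4} | {s5} | {s6} — 5 equivalence classes.

5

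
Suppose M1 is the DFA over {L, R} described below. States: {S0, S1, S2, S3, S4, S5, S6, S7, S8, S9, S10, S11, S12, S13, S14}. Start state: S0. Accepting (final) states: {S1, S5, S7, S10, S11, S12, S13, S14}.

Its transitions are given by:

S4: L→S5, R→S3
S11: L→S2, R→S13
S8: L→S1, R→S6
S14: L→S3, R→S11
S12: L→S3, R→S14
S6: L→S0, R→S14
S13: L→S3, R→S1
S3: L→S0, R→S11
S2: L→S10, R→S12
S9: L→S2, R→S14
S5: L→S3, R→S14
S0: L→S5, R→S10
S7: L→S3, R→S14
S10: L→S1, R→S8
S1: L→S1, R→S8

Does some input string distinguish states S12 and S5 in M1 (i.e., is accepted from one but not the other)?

No

First remove the unreachable states {S4,S7,S9}; 12 states remain.
Initial partition by acceptance: {S1,S5,S10,S11,S12,S13,S14} | {S0,S2,S3,S6,S8}.
Split {S1,S5,S10,S11,S12,S13,S14} by δ(·,L) → {S5,S11,S12,S13,S14} and {S1,S10}.
On input R, block {S5,S11,S12,S13,S14} splits into {S5,S11,S12,S14} and {S13}.
Refine {S5,S11,S12,S14} on symbol R: members go to different blocks, giving {S5,S12,S14} and {S11}.
On input R, block {S5,S12,S14} splits into {S5,S12} and {S14}.
Refine {S0,S2,S3,S6,S8} on symbol L: members go to different blocks, giving {S2,S8} and {S3,S6} and {S0}.
Split {S2,S8} by δ(·,R) → {S2} and {S8}.
Refine {S3,S6} on symbol R: members go to different blocks, giving {S3} and {S6}.
The partition is now stable with 10 blocks: {S5,S12} | {S2} | {S1,S10} | {S13} | {S11} | {S14} | {S3} | {S0} | {S8} | {S6}.
S12 and S5 lie in the same block of the stable partition, so they are equivalent — no string distinguishes them.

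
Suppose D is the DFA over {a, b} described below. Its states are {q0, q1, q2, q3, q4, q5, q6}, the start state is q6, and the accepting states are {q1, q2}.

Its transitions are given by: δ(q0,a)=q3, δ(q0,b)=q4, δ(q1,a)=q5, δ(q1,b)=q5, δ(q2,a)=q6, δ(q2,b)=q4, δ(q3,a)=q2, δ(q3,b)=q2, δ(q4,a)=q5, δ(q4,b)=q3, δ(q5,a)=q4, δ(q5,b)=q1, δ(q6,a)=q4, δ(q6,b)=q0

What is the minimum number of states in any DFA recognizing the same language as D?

7

All states are reachable from the start state.
Initial partition by acceptance: {q1,q2} | {q0,q3,q4,q5,q6}.
Refine {q0,q3,q4,q5,q6} on symbol a: members go to different blocks, giving {q0,q4,q5,q6} and {q3}.
Split {q0,q4,q5,q6} by δ(·,a) → {q4,q5,q6} and {q0}.
On input b, block {q4,q5,q6} splits into {q4} and {q5} and {q6}.
On input a, block {q1,q2} splits into {q1} and {q2}.
The partition is now stable with 7 blocks: {q1} | {q4} | {q3} | {q0} | {q5} | {q6} | {q2}.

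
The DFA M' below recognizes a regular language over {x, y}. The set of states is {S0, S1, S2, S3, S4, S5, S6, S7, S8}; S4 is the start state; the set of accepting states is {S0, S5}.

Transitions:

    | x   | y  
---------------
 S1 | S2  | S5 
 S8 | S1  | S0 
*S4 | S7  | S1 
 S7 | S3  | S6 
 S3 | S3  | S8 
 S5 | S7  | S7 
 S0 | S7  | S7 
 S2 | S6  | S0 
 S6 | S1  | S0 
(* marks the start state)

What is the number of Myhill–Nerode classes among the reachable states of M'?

Every state is reachable, so we keep all 9.
P0 = {S0,S5} | {S1,S2,S3,S4,S6,S7,S8}.
On input y, block {S1,S2,S3,S4,S6,S7,S8} splits into {S1,S2,S6,S8} and {S3,S4,S7}.
No further refinement is possible. Final partition (3 blocks): {S0,S5} | {S1,S2,S6,S8} | {S3,S4,S7}.

3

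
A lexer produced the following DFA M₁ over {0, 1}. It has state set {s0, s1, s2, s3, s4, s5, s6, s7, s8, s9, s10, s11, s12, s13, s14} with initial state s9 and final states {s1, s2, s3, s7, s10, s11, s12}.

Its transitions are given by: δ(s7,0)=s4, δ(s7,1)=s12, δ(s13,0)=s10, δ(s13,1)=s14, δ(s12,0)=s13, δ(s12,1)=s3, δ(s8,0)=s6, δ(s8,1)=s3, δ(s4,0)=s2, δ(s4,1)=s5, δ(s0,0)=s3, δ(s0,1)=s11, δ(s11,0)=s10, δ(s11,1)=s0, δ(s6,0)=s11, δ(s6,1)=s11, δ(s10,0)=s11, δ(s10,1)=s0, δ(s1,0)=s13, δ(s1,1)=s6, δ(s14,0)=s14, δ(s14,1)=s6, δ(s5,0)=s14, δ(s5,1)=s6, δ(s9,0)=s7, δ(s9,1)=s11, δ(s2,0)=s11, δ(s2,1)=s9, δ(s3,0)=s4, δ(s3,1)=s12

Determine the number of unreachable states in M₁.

Starting at s9 and following transitions, the reachable set is {s0, s2, s3, s4, s5, s6, s7, s9, s10, s11, s12, s13, s14}. That leaves s1, s8 unreachable — 2 in total.

2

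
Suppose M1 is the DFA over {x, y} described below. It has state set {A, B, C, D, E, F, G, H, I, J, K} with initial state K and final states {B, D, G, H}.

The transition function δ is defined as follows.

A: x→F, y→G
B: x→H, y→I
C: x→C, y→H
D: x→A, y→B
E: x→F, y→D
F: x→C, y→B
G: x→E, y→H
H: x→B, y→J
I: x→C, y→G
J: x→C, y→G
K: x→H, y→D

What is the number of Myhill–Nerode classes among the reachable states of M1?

P0 = {B,D,G,H} | {A,C,E,F,I,J,K}.
On input x, block {B,D,G,H} splits into {B,H} and {D,G}.
Refine {A,C,E,F,I,J,K} on symbol x: members go to different blocks, giving {A,C,E,F,I,J} and {K}.
On input y, block {A,C,E,F,I,J} splits into {A,E,I,J} and {C,F}.
Stable partition: {B,H} | {A,E,I,J} | {D,G} | {K} | {C,F} — 5 equivalence classes.

5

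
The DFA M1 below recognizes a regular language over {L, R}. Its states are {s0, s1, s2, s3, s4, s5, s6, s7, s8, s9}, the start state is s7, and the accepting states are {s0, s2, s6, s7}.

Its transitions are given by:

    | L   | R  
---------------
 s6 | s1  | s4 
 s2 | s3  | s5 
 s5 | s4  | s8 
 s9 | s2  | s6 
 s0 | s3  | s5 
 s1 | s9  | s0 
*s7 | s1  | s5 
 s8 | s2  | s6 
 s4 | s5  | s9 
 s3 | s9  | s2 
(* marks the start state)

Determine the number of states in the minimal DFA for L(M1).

All states are reachable from the start state.
P0 = {s0,s2,s6,s7} | {s1,s3,s4,s5,s8,s9}.
On input L, block {s1,s3,s4,s5,s8,s9} splits into {s1,s3,s4,s5} and {s8,s9}.
Split {s1,s3,s4,s5} by δ(·,L) → {s1,s3} and {s4,s5}.
Stable partition: {s0,s2,s6,s7} | {s1,s3} | {s8,s9} | {s4,s5} — 4 equivalence classes.

4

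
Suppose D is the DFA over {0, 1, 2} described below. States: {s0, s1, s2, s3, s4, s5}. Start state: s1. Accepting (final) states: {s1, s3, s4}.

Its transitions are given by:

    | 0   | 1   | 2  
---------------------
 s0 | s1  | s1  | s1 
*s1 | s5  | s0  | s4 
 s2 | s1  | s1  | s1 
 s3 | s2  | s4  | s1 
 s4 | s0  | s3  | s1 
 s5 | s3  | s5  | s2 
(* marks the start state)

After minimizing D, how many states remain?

4

Every state is reachable, so we keep all 6.
P0 = {s1,s3,s4} | {s0,s2,s5}.
On input 1, block {s1,s3,s4} splits into {s3,s4} and {s1}.
On input 0, block {s0,s2,s5} splits into {s0,s2} and {s5}.
Stable partition: {s3,s4} | {s0,s2} | {s1} | {s5} — 4 equivalence classes.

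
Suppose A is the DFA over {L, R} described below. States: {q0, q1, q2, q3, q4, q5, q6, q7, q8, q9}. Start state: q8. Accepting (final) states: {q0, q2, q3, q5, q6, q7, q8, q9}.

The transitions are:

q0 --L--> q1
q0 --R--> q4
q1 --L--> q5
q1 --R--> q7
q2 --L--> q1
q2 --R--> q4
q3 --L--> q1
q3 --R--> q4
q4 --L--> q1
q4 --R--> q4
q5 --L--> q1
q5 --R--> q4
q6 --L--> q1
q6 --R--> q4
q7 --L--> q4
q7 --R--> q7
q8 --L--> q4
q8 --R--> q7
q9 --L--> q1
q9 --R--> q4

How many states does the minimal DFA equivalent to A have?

4

Reachable states from the start: {q1,q4,q5,q7,q8}. Unreachable: {q0,q2,q3,q6,q9} — drop them.
Initial partition by acceptance: {q5,q7,q8} | {q1,q4}.
Refine {q5,q7,q8} on symbol R: members go to different blocks, giving {q7,q8} and {q5}.
Refine {q1,q4} on symbol L: members go to different blocks, giving {q1} and {q4}.
No further refinement is possible. Final partition (4 blocks): {q7,q8} | {q1} | {q5} | {q4}.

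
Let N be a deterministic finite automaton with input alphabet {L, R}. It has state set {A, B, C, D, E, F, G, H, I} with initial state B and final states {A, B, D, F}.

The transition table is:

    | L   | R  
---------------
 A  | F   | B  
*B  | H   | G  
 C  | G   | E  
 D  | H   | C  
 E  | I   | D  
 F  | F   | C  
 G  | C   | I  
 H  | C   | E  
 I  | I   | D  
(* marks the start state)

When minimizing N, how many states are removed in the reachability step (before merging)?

No path from B leads to A, F; the other 7 states are all reachable.

2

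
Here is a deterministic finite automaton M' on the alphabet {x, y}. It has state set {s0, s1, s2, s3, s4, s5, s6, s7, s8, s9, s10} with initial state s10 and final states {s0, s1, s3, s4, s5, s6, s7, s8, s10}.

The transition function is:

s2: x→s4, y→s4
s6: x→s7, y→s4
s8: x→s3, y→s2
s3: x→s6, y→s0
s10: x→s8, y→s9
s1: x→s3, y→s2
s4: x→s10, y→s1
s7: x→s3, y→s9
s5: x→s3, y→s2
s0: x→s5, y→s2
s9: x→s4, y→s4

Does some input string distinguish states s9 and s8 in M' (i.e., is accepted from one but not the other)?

Initial partition by acceptance: {s0,s1,s3,s4,s5,s6,s7,s8,s10} | {s2,s9}.
On input y, block {s0,s1,s3,s4,s5,s6,s7,s8,s10} splits into {s0,s1,s5,s7,s8,s10} and {s3,s4,s6}.
Refine {s0,s1,s5,s7,s8,s10} on symbol x: members go to different blocks, giving {s1,s5,s7,s8} and {s0,s10}.
Split {s3,s4,s6} by δ(·,x) → {s3} and {s4} and {s6}.
Stable partition: {s1,s5,s7,s8} | {s2,s9} | {s3} | {s0,s10} | {s4} | {s6} — 6 equivalence classes.
s9 and s8 end up in different blocks, so they are distinguishable. For instance, the string 'ε' is accepted from only s8.

Yes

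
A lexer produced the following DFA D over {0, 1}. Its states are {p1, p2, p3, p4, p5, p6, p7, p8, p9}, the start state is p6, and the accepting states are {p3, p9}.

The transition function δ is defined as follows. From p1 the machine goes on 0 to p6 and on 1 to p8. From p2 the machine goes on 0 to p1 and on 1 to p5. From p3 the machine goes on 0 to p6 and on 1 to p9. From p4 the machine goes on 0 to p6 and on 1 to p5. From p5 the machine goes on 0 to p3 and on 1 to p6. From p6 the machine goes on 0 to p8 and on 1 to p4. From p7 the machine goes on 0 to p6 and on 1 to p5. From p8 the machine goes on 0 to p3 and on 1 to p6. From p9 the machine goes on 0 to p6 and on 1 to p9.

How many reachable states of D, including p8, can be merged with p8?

2

First remove the unreachable states {p1,p2,p7}; 6 states remain.
Start with accepting vs non-accepting: {p3,p9} | {p4,p5,p6,p8}.
Refine {p4,p5,p6,p8} on symbol 0: members go to different blocks, giving {p4,p6} and {p5,p8}.
Refine {p4,p6} on symbol 0: members go to different blocks, giving {p4} and {p6}.
No further refinement is possible. Final partition (4 blocks): {p3,p9} | {p4} | {p5,p8} | {p6}.
State p8 belongs to the block {p5,p8}, which has 2 states.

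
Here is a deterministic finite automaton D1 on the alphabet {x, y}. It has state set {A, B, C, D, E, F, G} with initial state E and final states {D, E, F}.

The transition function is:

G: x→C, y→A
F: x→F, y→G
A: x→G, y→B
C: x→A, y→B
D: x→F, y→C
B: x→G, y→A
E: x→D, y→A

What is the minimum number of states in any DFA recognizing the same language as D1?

2

Every state is reachable, so we keep all 7.
Start with accepting vs non-accepting: {D,E,F} | {A,B,C,G}.
The partition is now stable with 2 blocks: {D,E,F} | {A,B,C,G}.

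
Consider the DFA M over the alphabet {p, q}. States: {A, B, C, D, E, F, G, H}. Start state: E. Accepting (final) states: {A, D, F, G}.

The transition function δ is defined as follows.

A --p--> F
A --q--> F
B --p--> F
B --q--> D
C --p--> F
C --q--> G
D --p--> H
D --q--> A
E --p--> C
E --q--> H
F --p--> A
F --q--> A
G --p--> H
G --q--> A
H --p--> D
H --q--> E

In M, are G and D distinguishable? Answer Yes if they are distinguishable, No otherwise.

No

First remove the unreachable states {B}; 7 states remain.
Initial partition by acceptance: {A,D,F,G} | {C,E,H}.
Refine {A,D,F,G} on symbol p: members go to different blocks, giving {A,F} and {D,G}.
Refine {C,E,H} on symbol p: members go to different blocks, giving {C} and {E} and {H}.
The partition is now stable with 5 blocks: {A,F} | {C} | {D,G} | {E} | {H}.
G and D lie in the same block of the stable partition, so they are equivalent — no string distinguishes them.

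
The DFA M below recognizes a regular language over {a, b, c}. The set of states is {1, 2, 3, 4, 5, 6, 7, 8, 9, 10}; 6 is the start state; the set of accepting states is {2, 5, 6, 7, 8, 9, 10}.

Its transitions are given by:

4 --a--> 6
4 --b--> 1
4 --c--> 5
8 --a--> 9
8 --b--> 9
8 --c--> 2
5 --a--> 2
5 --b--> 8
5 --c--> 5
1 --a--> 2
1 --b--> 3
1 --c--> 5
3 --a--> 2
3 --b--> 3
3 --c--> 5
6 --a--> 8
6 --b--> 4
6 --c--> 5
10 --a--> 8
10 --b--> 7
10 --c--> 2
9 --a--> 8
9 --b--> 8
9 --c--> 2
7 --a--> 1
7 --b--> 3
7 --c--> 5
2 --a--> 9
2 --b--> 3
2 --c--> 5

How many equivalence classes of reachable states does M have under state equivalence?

4

States {7,10} cannot be reached from the start state, so discard them.
P0 = {2,5,6,8,9} | {1,3,4}.
On input b, block {2,5,6,8,9} splits into {5,8,9} and {2,6}.
Refine {5,8,9} on symbol a: members go to different blocks, giving {8,9} and {5}.
Stable partition: {8,9} | {1,3,4} | {2,6} | {5} — 4 equivalence classes.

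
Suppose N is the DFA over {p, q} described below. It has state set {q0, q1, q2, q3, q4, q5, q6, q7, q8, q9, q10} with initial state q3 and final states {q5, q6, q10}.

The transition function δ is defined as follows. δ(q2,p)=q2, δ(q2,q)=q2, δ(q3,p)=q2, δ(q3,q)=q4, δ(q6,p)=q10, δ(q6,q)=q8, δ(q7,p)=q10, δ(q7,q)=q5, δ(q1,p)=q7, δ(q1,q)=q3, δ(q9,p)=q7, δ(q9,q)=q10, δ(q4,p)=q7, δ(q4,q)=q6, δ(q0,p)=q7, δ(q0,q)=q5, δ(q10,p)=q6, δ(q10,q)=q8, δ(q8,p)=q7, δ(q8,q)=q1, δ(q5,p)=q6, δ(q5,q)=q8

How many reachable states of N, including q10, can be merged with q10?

3

States {q0,q9} cannot be reached from the start state, so discard them.
Start with accepting vs non-accepting: {q5,q6,q10} | {q1,q2,q3,q4,q7,q8}.
Refine {q1,q2,q3,q4,q7,q8} on symbol p: members go to different blocks, giving {q1,q2,q3,q4,q8} and {q7}.
Split {q1,q2,q3,q4,q8} by δ(·,p) → {q1,q4,q8} and {q2,q3}.
Split {q1,q4,q8} by δ(·,q) → {q1} and {q4} and {q8}.
On input q, block {q2,q3} splits into {q2} and {q3}.
Stable partition: {q5,q6,q10} | {q1} | {q7} | {q2} | {q4} | {q8} | {q3} — 7 equivalence classes.
State q10 belongs to the block {q5,q6,q10}, which has 3 states.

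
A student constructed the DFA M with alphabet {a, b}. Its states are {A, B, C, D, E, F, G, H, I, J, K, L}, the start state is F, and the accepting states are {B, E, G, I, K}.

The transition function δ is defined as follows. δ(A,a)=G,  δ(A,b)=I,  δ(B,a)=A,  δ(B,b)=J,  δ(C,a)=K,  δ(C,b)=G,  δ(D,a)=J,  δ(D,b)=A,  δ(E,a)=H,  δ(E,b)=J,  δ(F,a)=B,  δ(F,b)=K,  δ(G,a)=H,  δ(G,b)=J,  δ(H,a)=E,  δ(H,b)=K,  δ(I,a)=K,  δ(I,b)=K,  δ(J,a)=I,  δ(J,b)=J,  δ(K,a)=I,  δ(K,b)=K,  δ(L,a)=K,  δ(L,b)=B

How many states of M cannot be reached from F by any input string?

3

Starting at F and following transitions, the reachable set is {A, B, E, F, G, H, I, J, K}. That leaves C, D, L unreachable — 3 in total.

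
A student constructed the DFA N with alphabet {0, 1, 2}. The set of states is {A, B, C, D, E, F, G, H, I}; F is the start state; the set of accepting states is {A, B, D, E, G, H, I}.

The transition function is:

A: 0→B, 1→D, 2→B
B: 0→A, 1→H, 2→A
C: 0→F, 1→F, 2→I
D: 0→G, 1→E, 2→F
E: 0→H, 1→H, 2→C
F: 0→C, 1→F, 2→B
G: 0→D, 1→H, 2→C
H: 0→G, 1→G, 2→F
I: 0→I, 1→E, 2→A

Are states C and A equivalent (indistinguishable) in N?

P0 = {A,B,D,E,G,H,I} | {C,F}.
On input 2, block {A,B,D,E,G,H,I} splits into {D,E,G,H} and {A,B,I}.
The partition is now stable with 3 blocks: {D,E,G,H} | {C,F} | {A,B,I}.
C and A end up in different blocks, so they are distinguishable. For instance, the string 'ε' is accepted from only A.

No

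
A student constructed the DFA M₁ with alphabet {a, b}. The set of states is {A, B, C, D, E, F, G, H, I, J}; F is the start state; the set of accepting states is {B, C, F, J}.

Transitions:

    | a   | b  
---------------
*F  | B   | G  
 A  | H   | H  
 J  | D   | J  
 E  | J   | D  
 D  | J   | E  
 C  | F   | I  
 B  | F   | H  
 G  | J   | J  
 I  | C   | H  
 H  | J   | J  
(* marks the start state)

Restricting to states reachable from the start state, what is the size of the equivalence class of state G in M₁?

2

First remove the unreachable states {A,C,I}; 7 states remain.
Start with accepting vs non-accepting: {B,F,J} | {D,E,G,H}.
Split {B,F,J} by δ(·,a) → {B,F} and {J}.
Split {D,E,G,H} by δ(·,b) → {D,E} and {G,H}.
No further refinement is possible. Final partition (4 blocks): {B,F} | {D,E} | {J} | {G,H}.
State G belongs to the block {G,H}, which has 2 states.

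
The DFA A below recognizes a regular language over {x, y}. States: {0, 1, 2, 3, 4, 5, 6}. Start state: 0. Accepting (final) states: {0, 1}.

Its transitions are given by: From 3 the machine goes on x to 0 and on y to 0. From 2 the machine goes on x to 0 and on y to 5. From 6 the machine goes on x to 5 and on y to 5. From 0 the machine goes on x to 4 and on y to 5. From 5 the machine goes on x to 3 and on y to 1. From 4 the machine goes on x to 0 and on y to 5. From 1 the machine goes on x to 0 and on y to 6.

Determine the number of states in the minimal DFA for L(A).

6

First remove the unreachable states {2}; 6 states remain.
Start with accepting vs non-accepting: {0,1} | {3,4,5,6}.
Refine {0,1} on symbol x: members go to different blocks, giving {0} and {1}.
On input x, block {3,4,5,6} splits into {3,4} and {5,6}.
Refine {3,4} on symbol y: members go to different blocks, giving {3} and {4}.
On input x, block {5,6} splits into {5} and {6}.
No further refinement is possible. Final partition (6 blocks): {0} | {3} | {1} | {5} | {4} | {6}.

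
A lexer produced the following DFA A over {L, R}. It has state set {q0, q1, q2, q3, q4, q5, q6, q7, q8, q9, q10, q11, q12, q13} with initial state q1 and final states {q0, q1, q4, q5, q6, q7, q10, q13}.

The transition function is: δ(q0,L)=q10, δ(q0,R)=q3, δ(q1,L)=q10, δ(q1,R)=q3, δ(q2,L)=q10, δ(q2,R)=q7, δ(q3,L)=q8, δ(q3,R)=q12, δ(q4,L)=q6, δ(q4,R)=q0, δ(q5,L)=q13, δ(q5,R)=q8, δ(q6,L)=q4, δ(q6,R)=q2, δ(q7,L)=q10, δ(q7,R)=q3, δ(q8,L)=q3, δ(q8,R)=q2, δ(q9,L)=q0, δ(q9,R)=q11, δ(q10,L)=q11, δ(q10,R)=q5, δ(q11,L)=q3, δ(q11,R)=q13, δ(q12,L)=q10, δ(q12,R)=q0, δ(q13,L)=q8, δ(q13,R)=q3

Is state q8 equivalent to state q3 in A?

Yes

Reachable states from the start: {q0,q1,q2,q3,q5,q7,q8,q10,q11,q12,q13}. Unreachable: {q4,q6,q9} — drop them.
Initial partition by acceptance: {q0,q1,q5,q7,q10,q13} | {q2,q3,q8,q11,q12}.
Split {q0,q1,q5,q7,q10,q13} by δ(·,L) → {q0,q1,q5,q7} and {q10,q13}.
Split {q2,q3,q8,q11,q12} by δ(·,L) → {q3,q8,q11} and {q2,q12}.
Refine {q3,q8,q11} on symbol R: members go to different blocks, giving {q3,q8} and {q11}.
On input L, block {q10,q13} splits into {q10} and {q13}.
On input L, block {q0,q1,q5,q7} splits into {q0,q1,q7} and {q5}.
The partition is now stable with 7 blocks: {q0,q1,q7} | {q3,q8} | {q10} | {q2,q12} | {q11} | {q13} | {q5}.
q8 and q3 lie in the same block of the stable partition, so they are equivalent — no string distinguishes them.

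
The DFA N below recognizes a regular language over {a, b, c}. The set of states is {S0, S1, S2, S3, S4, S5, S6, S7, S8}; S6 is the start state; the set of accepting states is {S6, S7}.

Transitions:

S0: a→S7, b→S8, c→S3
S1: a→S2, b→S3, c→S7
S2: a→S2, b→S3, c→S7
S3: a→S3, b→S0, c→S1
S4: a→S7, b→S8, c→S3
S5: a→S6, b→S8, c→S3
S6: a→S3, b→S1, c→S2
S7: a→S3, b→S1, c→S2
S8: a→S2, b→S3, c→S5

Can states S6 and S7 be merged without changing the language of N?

Yes

Reachable states from the start: {S0,S1,S2,S3,S5,S6,S7,S8}. Unreachable: {S4} — drop them.
Start with accepting vs non-accepting: {S6,S7} | {S0,S1,S2,S3,S5,S8}.
Split {S0,S1,S2,S3,S5,S8} by δ(·,a) → {S1,S2,S3,S8} and {S0,S5}.
Split {S1,S2,S3,S8} by δ(·,b) → {S1,S2,S8} and {S3}.
Split {S1,S2,S8} by δ(·,c) → {S1,S2} and {S8}.
No further refinement is possible. Final partition (5 blocks): {S6,S7} | {S1,S2} | {S0,S5} | {S3} | {S8}.
S6 and S7 lie in the same block of the stable partition, so they are equivalent — no string distinguishes them.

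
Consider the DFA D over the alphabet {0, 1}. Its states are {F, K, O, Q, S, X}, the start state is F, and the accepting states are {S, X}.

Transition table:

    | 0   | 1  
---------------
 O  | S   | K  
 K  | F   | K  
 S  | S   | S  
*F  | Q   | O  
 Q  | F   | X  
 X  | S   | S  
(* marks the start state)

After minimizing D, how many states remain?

Start with accepting vs non-accepting: {S,X} | {F,K,O,Q}.
On input 0, block {F,K,O,Q} splits into {F,K,Q} and {O}.
On input 1, block {F,K,Q} splits into {Q} and {F} and {K}.
No further refinement is possible. Final partition (5 blocks): {S,X} | {Q} | {O} | {F} | {K}.

5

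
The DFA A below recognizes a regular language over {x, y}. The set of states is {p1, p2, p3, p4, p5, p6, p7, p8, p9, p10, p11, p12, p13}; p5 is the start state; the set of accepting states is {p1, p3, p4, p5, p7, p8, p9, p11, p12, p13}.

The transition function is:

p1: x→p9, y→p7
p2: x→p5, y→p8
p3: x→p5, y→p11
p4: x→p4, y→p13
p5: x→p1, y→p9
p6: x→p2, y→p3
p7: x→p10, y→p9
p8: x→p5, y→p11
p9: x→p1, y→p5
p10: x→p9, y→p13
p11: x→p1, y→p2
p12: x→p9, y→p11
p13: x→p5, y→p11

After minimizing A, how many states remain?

6

First remove the unreachable states {p3,p4,p6,p12}; 9 states remain.
P0 = {p1,p5,p7,p8,p9,p11,p13} | {p2,p10}.
Refine {p1,p5,p7,p8,p9,p11,p13} on symbol x: members go to different blocks, giving {p1,p5,p8,p9,p11,p13} and {p7}.
Split {p1,p5,p8,p9,p11,p13} by δ(·,y) → {p5,p8,p9,p13} and {p1} and {p11}.
Refine {p5,p8,p9,p13} on symbol x: members go to different blocks, giving {p5,p9} and {p8,p13}.
No further refinement is possible. Final partition (6 blocks): {p5,p9} | {p2,p10} | {p7} | {p1} | {p11} | {p8,p13}.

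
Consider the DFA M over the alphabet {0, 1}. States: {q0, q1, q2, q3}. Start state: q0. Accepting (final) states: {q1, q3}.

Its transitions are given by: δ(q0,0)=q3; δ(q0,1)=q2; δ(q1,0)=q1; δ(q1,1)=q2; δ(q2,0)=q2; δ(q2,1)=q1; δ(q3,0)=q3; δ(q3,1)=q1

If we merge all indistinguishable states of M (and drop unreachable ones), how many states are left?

4

P0 = {q1,q3} | {q0,q2}.
On input 1, block {q1,q3} splits into {q1} and {q3}.
On input 0, block {q0,q2} splits into {q0} and {q2}.
The partition is now stable with 4 blocks: {q1} | {q0} | {q3} | {q2}.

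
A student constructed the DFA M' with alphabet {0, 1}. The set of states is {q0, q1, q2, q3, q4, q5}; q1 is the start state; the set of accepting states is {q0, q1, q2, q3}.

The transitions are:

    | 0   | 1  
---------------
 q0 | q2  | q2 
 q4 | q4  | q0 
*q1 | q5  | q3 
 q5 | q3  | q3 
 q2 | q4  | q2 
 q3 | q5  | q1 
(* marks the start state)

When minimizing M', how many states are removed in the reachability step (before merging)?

Starting at q1 and following transitions, the reachable set is {q1, q3, q5}. That leaves q0, q2, q4 unreachable — 3 in total.

3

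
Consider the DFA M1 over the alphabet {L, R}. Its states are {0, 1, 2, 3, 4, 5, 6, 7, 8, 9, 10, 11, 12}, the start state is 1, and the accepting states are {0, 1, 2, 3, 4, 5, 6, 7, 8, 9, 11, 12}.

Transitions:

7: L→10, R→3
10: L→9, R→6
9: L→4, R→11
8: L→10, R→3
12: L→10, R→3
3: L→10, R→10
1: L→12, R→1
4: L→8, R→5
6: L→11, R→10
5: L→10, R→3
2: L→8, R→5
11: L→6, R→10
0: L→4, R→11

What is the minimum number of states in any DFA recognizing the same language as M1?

First remove the unreachable states {0,2,7}; 10 states remain.
Initial partition by acceptance: {1,3,4,5,6,8,9,11,12} | {10}.
Split {1,3,4,5,6,8,9,11,12} by δ(·,L) → {1,4,6,9,11} and {3,5,8,12}.
Refine {1,4,6,9,11} on symbol L: members go to different blocks, giving {6,9,11} and {1,4}.
On input L, block {6,9,11} splits into {6,11} and {9}.
Refine {3,5,8,12} on symbol R: members go to different blocks, giving {5,8,12} and {3}.
Refine {1,4} on symbol R: members go to different blocks, giving {1} and {4}.
No further refinement is possible. Final partition (7 blocks): {6,11} | {10} | {5,8,12} | {1} | {9} | {3} | {4}.

7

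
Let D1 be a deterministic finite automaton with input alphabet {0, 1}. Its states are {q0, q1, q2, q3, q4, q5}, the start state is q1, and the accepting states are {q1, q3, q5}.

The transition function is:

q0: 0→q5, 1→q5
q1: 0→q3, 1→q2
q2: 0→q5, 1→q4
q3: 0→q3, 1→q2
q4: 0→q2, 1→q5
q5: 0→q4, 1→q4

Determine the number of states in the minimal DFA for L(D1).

4

Reachable states from the start: {q1,q2,q3,q4,q5}. Unreachable: {q0} — drop them.
Start with accepting vs non-accepting: {q1,q3,q5} | {q2,q4}.
Split {q1,q3,q5} by δ(·,0) → {q1,q3} and {q5}.
Split {q2,q4} by δ(·,0) → {q2} and {q4}.
The partition is now stable with 4 blocks: {q1,q3} | {q2} | {q5} | {q4}.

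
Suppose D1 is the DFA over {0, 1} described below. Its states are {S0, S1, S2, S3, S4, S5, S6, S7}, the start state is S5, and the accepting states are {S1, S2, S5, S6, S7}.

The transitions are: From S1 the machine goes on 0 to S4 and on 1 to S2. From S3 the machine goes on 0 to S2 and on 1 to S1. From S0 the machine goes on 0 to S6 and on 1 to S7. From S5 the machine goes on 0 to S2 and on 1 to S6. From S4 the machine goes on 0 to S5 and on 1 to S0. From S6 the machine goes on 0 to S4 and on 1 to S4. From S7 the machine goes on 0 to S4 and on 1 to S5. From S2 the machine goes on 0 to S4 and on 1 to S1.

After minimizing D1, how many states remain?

6

Reachable states from the start: {S0,S1,S2,S4,S5,S6,S7}. Unreachable: {S3} — drop them.
Start with accepting vs non-accepting: {S1,S2,S5,S6,S7} | {S0,S4}.
Refine {S1,S2,S5,S6,S7} on symbol 0: members go to different blocks, giving {S1,S2,S6,S7} and {S5}.
Refine {S1,S2,S6,S7} on symbol 1: members go to different blocks, giving {S1,S2} and {S6} and {S7}.
Refine {S0,S4} on symbol 0: members go to different blocks, giving {S0} and {S4}.
The partition is now stable with 6 blocks: {S1,S2} | {S0} | {S5} | {S6} | {S7} | {S4}.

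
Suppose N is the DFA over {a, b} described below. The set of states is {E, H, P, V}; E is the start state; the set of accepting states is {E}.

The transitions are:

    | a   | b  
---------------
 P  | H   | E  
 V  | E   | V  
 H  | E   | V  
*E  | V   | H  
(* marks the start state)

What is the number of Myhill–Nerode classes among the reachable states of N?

2

States {P} cannot be reached from the start state, so discard them.
Start with accepting vs non-accepting: {E} | {H,V}.
No further refinement is possible. Final partition (2 blocks): {E} | {H,V}.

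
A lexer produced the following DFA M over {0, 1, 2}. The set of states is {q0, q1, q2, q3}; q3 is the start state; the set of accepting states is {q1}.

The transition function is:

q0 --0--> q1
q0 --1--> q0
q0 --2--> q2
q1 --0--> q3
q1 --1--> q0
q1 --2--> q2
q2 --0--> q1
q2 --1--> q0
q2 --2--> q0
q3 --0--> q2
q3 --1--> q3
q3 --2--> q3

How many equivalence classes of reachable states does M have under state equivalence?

3

P0 = {q1} | {q0,q2,q3}.
On input 0, block {q0,q2,q3} splits into {q0,q2} and {q3}.
Stable partition: {q1} | {q0,q2} | {q3} — 3 equivalence classes.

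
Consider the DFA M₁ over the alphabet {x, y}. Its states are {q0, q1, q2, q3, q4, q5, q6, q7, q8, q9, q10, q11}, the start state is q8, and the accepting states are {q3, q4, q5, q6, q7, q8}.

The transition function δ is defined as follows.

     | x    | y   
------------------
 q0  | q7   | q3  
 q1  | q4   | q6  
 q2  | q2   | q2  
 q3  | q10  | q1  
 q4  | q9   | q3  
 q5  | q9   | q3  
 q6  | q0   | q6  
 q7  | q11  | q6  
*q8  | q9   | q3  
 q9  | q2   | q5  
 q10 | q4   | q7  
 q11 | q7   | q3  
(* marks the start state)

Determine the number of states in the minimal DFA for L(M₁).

Every state is reachable, so we keep all 12.
Initial partition by acceptance: {q3,q4,q5,q6,q7,q8} | {q0,q1,q2,q9,q10,q11}.
Split {q3,q4,q5,q6,q7,q8} by δ(·,y) → {q4,q5,q6,q7,q8} and {q3}.
On input y, block {q4,q5,q6,q7,q8} splits into {q4,q5,q8} and {q6,q7}.
On input x, block {q0,q1,q2,q9,q10,q11} splits into {q0,q11} and {q1,q10} and {q2,q9}.
Split {q2,q9} by δ(·,y) → {q2} and {q9}.
No further refinement is possible. Final partition (7 blocks): {q4,q5,q8} | {q0,q11} | {q3} | {q6,q7} | {q1,q10} | {q2} | {q9}.

7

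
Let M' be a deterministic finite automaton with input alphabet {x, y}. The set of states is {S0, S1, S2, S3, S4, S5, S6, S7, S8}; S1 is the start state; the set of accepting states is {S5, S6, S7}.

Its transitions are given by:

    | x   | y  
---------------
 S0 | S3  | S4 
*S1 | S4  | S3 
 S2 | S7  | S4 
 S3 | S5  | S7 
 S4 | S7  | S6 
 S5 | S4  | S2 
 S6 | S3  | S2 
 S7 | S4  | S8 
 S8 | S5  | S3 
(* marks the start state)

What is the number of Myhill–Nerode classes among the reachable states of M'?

4

States {S0} cannot be reached from the start state, so discard them.
Initial partition by acceptance: {S5,S6,S7} | {S1,S2,S3,S4,S8}.
Split {S1,S2,S3,S4,S8} by δ(·,x) → {S2,S3,S4,S8} and {S1}.
Refine {S2,S3,S4,S8} on symbol y: members go to different blocks, giving {S2,S8} and {S3,S4}.
Stable partition: {S5,S6,S7} | {S2,S8} | {S1} | {S3,S4} — 4 equivalence classes.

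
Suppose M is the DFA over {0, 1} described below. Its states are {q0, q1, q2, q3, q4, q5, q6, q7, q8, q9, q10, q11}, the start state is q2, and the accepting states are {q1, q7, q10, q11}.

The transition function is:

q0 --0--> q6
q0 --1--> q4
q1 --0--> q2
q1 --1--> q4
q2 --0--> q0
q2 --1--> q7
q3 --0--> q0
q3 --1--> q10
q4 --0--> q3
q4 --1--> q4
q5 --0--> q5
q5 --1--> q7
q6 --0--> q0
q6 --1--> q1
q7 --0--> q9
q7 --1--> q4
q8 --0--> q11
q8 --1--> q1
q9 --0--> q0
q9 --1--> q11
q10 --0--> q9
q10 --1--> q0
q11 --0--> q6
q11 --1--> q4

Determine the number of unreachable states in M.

No path from q2 leads to q5, q8; the other 10 states are all reachable.

2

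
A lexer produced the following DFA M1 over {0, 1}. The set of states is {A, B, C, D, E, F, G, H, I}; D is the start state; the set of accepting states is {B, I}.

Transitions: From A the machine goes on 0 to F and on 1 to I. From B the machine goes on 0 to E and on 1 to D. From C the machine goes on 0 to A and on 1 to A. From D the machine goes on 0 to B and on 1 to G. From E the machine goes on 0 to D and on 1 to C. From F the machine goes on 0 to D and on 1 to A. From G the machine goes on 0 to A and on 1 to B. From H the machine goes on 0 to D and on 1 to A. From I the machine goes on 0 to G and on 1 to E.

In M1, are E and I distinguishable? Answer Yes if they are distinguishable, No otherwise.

Yes

States {H} cannot be reached from the start state, so discard them.
Start with accepting vs non-accepting: {B,I} | {A,C,D,E,F,G}.
Refine {A,C,D,E,F,G} on symbol 0: members go to different blocks, giving {A,C,E,F,G} and {D}.
On input 1, block {B,I} splits into {B} and {I}.
Split {A,C,E,F,G} by δ(·,0) → {A,C,G} and {E,F}.
On input 0, block {A,C,G} splits into {C,G} and {A}.
Split {C,G} by δ(·,1) → {C} and {G}.
On input 1, block {E,F} splits into {E} and {F}.
No further refinement is possible. Final partition (8 blocks): {B} | {C} | {D} | {I} | {E} | {A} | {G} | {F}.
E and I end up in different blocks, so they are distinguishable. For instance, the string 'ε' is accepted from only I.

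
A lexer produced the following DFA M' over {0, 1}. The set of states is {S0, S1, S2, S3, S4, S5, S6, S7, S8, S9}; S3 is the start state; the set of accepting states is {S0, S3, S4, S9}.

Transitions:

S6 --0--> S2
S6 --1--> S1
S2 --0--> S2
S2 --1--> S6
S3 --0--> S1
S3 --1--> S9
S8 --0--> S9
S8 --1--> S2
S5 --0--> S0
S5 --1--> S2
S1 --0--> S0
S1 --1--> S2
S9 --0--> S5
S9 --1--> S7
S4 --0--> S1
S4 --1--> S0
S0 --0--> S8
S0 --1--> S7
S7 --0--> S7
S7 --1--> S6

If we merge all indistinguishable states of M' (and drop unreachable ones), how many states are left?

5

Reachable states from the start: {S0,S1,S2,S3,S5,S6,S7,S8,S9}. Unreachable: {S4} — drop them.
Start with accepting vs non-accepting: {S0,S3,S9} | {S1,S2,S5,S6,S7,S8}.
Refine {S0,S3,S9} on symbol 1: members go to different blocks, giving {S0,S9} and {S3}.
On input 0, block {S1,S2,S5,S6,S7,S8} splits into {S1,S5,S8} and {S2,S6,S7}.
Split {S2,S6,S7} by δ(·,1) → {S2,S7} and {S6}.
No further refinement is possible. Final partition (5 blocks): {S0,S9} | {S1,S5,S8} | {S3} | {S2,S7} | {S6}.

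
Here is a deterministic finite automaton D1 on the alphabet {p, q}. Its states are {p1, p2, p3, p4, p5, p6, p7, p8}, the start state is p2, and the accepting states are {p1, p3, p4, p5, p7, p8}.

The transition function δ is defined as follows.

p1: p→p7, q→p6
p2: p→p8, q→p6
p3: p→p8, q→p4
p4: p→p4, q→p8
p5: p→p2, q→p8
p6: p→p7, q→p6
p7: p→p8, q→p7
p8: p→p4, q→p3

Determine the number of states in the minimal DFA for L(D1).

2

Reachable states from the start: {p2,p3,p4,p6,p7,p8}. Unreachable: {p1,p5} — drop them.
Start with accepting vs non-accepting: {p3,p4,p7,p8} | {p2,p6}.
Stable partition: {p3,p4,p7,p8} | {p2,p6} — 2 equivalence classes.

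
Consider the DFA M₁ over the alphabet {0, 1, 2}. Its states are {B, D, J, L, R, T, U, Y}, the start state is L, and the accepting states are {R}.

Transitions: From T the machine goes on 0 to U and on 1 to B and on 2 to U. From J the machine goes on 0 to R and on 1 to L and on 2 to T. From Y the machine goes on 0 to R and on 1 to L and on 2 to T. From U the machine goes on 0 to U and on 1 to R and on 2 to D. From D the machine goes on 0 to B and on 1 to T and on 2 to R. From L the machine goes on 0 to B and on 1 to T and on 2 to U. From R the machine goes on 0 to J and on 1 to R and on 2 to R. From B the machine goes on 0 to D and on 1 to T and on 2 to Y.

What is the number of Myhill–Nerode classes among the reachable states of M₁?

7

Every state is reachable, so we keep all 8.
Initial partition by acceptance: {R} | {B,D,J,L,T,U,Y}.
On input 0, block {B,D,J,L,T,U,Y} splits into {B,D,L,T,U} and {J,Y}.
Split {B,D,L,T,U} by δ(·,1) → {B,D,L,T} and {U}.
Refine {B,D,L,T} on symbol 0: members go to different blocks, giving {B,D,L} and {T}.
Refine {B,D,L} on symbol 2: members go to different blocks, giving {D} and {L} and {B}.
No further refinement is possible. Final partition (7 blocks): {R} | {D} | {J,Y} | {U} | {T} | {L} | {B}.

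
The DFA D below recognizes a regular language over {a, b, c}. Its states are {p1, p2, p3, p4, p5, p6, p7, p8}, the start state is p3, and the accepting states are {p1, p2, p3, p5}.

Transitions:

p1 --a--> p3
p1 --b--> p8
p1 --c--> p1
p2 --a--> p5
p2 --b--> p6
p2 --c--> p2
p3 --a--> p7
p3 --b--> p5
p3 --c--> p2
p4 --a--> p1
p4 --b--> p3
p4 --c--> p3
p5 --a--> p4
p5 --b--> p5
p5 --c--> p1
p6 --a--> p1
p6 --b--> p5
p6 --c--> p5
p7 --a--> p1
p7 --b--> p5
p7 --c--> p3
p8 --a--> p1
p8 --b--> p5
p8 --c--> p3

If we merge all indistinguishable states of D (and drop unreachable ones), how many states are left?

3

Start with accepting vs non-accepting: {p1,p2,p3,p5} | {p4,p6,p7,p8}.
Refine {p1,p2,p3,p5} on symbol a: members go to different blocks, giving {p1,p2} and {p3,p5}.
Stable partition: {p1,p2} | {p4,p6,p7,p8} | {p3,p5} — 3 equivalence classes.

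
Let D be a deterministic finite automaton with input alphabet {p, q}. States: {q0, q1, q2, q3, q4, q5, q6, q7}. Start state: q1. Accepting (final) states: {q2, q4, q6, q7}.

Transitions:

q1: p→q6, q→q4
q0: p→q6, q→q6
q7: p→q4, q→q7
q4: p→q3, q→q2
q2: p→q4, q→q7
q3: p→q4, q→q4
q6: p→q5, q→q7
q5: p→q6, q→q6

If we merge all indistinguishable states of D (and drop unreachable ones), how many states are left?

3

Reachable states from the start: {q1,q2,q3,q4,q5,q6,q7}. Unreachable: {q0} — drop them.
Start with accepting vs non-accepting: {q2,q4,q6,q7} | {q1,q3,q5}.
Split {q2,q4,q6,q7} by δ(·,p) → {q2,q7} and {q4,q6}.
No further refinement is possible. Final partition (3 blocks): {q2,q7} | {q1,q3,q5} | {q4,q6}.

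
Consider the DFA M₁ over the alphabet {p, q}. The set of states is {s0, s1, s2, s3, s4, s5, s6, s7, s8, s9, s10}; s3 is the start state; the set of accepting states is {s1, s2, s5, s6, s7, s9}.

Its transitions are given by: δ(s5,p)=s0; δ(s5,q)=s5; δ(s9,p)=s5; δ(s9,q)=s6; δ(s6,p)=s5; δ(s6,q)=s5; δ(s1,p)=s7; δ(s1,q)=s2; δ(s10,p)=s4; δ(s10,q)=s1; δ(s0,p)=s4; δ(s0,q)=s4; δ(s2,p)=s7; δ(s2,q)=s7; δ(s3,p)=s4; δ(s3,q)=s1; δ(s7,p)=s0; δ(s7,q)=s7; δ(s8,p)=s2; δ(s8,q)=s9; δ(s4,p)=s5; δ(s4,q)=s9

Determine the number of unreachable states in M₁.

2

Starting at s3 and following transitions, the reachable set is {s0, s1, s2, s3, s4, s5, s6, s7, s9}. That leaves s8, s10 unreachable — 2 in total.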